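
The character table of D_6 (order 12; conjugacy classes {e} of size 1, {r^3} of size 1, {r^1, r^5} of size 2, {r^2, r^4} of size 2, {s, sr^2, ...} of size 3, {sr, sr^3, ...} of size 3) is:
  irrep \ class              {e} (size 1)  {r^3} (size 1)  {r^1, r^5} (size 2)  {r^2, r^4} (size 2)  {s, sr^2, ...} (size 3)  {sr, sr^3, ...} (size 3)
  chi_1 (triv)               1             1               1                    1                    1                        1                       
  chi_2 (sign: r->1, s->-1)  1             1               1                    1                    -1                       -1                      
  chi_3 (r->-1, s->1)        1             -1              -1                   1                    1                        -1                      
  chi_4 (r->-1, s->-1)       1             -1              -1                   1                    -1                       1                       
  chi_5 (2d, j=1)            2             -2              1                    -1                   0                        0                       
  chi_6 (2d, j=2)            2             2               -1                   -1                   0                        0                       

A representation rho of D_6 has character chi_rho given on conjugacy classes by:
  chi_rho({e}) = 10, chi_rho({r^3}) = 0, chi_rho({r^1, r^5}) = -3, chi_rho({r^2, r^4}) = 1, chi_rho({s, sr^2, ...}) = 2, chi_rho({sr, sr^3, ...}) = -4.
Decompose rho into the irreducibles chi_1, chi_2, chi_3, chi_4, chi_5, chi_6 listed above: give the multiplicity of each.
Multiplicities: chi_1: 0, chi_2: 1, chi_3: 3, chi_4: 0, chi_5: 1, chi_6: 2.

Justification: Use <chi_rho, chi> = (1/|G|) sum_C |C| * chi_rho(C) * conj(chi(C)) with |G| = 12 for each irreducible chi in the table:
  <chi_rho, chi_1> = (1/12)[1*(10)*conj(1) + 1*(0)*conj(1) + 2*(-3)*conj(1) + 2*(1)*conj(1) + 3*(2)*conj(1) + 3*(-4)*conj(1)]
      = (1/12)[(10) + (0) + (-6) + (2) + (6) + (-12)] = 0/12 = 0
  <chi_rho, chi_2> = (1/12)[1*(10)*conj(1) + 1*(0)*conj(1) + 2*(-3)*conj(1) + 2*(1)*conj(1) + 3*(2)*conj(-1) + 3*(-4)*conj(-1)]
      = (1/12)[(10) + (0) + (-6) + (2) + (-6) + (12)] = 12/12 = 1
  <chi_rho, chi_3> = (1/12)[1*(10)*conj(1) + 1*(0)*conj(-1) + 2*(-3)*conj(-1) + 2*(1)*conj(1) + 3*(2)*conj(1) + 3*(-4)*conj(-1)]
      = (1/12)[(10) + (0) + (6) + (2) + (6) + (12)] = 36/12 = 3
  <chi_rho, chi_4> = (1/12)[1*(10)*conj(1) + 1*(0)*conj(-1) + 2*(-3)*conj(-1) + 2*(1)*conj(1) + 3*(2)*conj(-1) + 3*(-4)*conj(1)]
      = (1/12)[(10) + (0) + (6) + (2) + (-6) + (-12)] = 0/12 = 0
  <chi_rho, chi_5> = (1/12)[1*(10)*conj(2) + 1*(0)*conj(-2) + 2*(-3)*conj(1) + 2*(1)*conj(-1) + 3*(2)*conj(0) + 3*(-4)*conj(0)]
      = (1/12)[(20) + (0) + (-6) + (-2) + (0) + (0)] = 12/12 = 1
  <chi_rho, chi_6> = (1/12)[1*(10)*conj(2) + 1*(0)*conj(2) + 2*(-3)*conj(-1) + 2*(1)*conj(-1) + 3*(2)*conj(0) + 3*(-4)*conj(0)]
      = (1/12)[(20) + (0) + (6) + (-2) + (0) + (0)] = 24/12 = 2
Dimension check: dim(rho) = sum (mult * dim) = 0*1 + 1*1 + 3*1 + 0*1 + 1*2 + 2*2 = 10 = chi_rho(e) = 10.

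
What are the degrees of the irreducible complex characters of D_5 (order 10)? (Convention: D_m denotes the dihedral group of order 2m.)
Dimensions: 1, 1, 2, 2

Why: There are 4 irreducibles (= number of conjugacy classes). Their dimensions d_i satisfy sum d_i^2 = |G| = 10: 1 + 1 + 4 + 4 = 10.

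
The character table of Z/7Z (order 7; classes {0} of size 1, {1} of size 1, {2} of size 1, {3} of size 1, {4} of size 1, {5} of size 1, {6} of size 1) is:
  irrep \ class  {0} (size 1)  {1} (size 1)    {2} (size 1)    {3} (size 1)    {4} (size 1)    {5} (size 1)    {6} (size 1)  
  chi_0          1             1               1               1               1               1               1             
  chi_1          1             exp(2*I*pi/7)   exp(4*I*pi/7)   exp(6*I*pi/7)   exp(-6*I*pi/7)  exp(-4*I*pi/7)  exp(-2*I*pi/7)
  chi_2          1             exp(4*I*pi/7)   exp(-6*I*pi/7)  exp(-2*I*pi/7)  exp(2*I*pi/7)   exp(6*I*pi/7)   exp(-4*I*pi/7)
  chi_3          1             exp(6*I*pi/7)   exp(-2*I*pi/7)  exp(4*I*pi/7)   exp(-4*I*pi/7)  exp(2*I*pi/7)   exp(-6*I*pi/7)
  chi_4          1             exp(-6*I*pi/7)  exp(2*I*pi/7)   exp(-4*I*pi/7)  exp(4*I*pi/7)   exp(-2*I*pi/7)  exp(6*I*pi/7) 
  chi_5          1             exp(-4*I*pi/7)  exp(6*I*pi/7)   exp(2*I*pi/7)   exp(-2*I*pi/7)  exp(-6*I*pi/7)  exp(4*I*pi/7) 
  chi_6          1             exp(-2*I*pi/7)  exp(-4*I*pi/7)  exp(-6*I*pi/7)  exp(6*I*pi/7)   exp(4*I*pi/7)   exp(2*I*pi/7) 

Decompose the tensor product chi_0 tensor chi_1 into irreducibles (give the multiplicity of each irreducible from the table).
chi_0 tensor chi_1 = chi_1 (all other irreducibles have multiplicity 0).

Argument: The character of a tensor product is the pointwise product (chi_0 * chi_1)(C) = chi_0(C) * chi_1(C):
  {0}: (1)*(1), {1}: (1)*(exp(2*I*pi/7)), {2}: (1)*(exp(4*I*pi/7)), {3}: (1)*(exp(6*I*pi/7)), {4}: (1)*(exp(-6*I*pi/7)), {5}: (1)*(exp(-4*I*pi/7)), {6}: (1)*(exp(-2*I*pi/7))
so (chi_0 * chi_1) takes values
  {0} -> 1, {1} -> exp(2*I*pi/7), {2} -> exp(4*I*pi/7), {3} -> exp(6*I*pi/7), {4} -> exp(-6*I*pi/7), {5} -> exp(-4*I*pi/7), {6} -> exp(-2*I*pi/7).
Now take the inner product of this character with each irreducible chi from the table, <chi_0*chi_1, chi> = (1/7) sum_C |C| (chi_0*chi_1)(C) conj(chi(C)):
  <chi_0*chi_1, chi_0> = (1/7)[1*(1)*conj(1) + 1*(exp(2*I*pi/7))*conj(1) + 1*(exp(4*I*pi/7))*conj(1) + 1*(exp(6*I*pi/7))*conj(1) + 1*(exp(-6*I*pi/7))*conj(1) + 1*(exp(-4*I*pi/7))*conj(1) + 1*(exp(-2*I*pi/7))*conj(1)]
      = (1/7)[(1) + (exp(2*I*pi/7)) + (exp(4*I*pi/7)) + (exp(6*I*pi/7)) + (exp(-6*I*pi/7)) + (exp(-4*I*pi/7)) + (exp(-2*I*pi/7))] = 0/7 = 0
  <chi_0*chi_1, chi_1> = (1/7)[1*(1)*conj(1) + 1*(exp(2*I*pi/7))*conj(exp(2*I*pi/7)) + 1*(exp(4*I*pi/7))*conj(exp(4*I*pi/7)) + 1*(exp(6*I*pi/7))*conj(exp(6*I*pi/7)) + 1*(exp(-6*I*pi/7))*conj(exp(-6*I*pi/7)) + 1*(exp(-4*I*pi/7))*conj(exp(-4*I*pi/7)) + 1*(exp(-2*I*pi/7))*conj(exp(-2*I*pi/7))]
      = (1/7)[(1) + (1) + (1) + (1) + (1) + (1) + (1)] = 7/7 = 1
  <chi_0*chi_1, chi_2> = (1/7)[1*(1)*conj(1) + 1*(exp(2*I*pi/7))*conj(exp(4*I*pi/7)) + 1*(exp(4*I*pi/7))*conj(exp(-6*I*pi/7)) + 1*(exp(6*I*pi/7))*conj(exp(-2*I*pi/7)) + 1*(exp(-6*I*pi/7))*conj(exp(2*I*pi/7)) + 1*(exp(-4*I*pi/7))*conj(exp(6*I*pi/7)) + 1*(exp(-2*I*pi/7))*conj(exp(-4*I*pi/7))]
      = (1/7)[(1) + (exp(-2*I*pi/7)) + (exp(-4*I*pi/7)) + (exp(-6*I*pi/7)) + (exp(6*I*pi/7)) + (exp(4*I*pi/7)) + (exp(2*I*pi/7))] = 0/7 = 0
  <chi_0*chi_1, chi_3> = (1/7)[1*(1)*conj(1) + 1*(exp(2*I*pi/7))*conj(exp(6*I*pi/7)) + 1*(exp(4*I*pi/7))*conj(exp(-2*I*pi/7)) + 1*(exp(6*I*pi/7))*conj(exp(4*I*pi/7)) + 1*(exp(-6*I*pi/7))*conj(exp(-4*I*pi/7)) + 1*(exp(-4*I*pi/7))*conj(exp(2*I*pi/7)) + 1*(exp(-2*I*pi/7))*conj(exp(-6*I*pi/7))]
      = (1/7)[(1) + (exp(-4*I*pi/7)) + (exp(6*I*pi/7)) + (exp(2*I*pi/7)) + (exp(-2*I*pi/7)) + (exp(-6*I*pi/7)) + (exp(4*I*pi/7))] = 0/7 = 0
  <chi_0*chi_1, chi_4> = (1/7)[1*(1)*conj(1) + 1*(exp(2*I*pi/7))*conj(exp(-6*I*pi/7)) + 1*(exp(4*I*pi/7))*conj(exp(2*I*pi/7)) + 1*(exp(6*I*pi/7))*conj(exp(-4*I*pi/7)) + 1*(exp(-6*I*pi/7))*conj(exp(4*I*pi/7)) + 1*(exp(-4*I*pi/7))*conj(exp(-2*I*pi/7)) + 1*(exp(-2*I*pi/7))*conj(exp(6*I*pi/7))]
      = (1/7)[(1) + (exp(-6*I*pi/7)) + (exp(2*I*pi/7)) + (exp(-4*I*pi/7)) + (exp(4*I*pi/7)) + (exp(-2*I*pi/7)) + (exp(6*I*pi/7))] = 0/7 = 0
  <chi_0*chi_1, chi_5> = (1/7)[1*(1)*conj(1) + 1*(exp(2*I*pi/7))*conj(exp(-4*I*pi/7)) + 1*(exp(4*I*pi/7))*conj(exp(6*I*pi/7)) + 1*(exp(6*I*pi/7))*conj(exp(2*I*pi/7)) + 1*(exp(-6*I*pi/7))*conj(exp(-2*I*pi/7)) + 1*(exp(-4*I*pi/7))*conj(exp(-6*I*pi/7)) + 1*(exp(-2*I*pi/7))*conj(exp(4*I*pi/7))]
      = (1/7)[(1) + (exp(6*I*pi/7)) + (exp(-2*I*pi/7)) + (exp(4*I*pi/7)) + (exp(-4*I*pi/7)) + (exp(2*I*pi/7)) + (exp(-6*I*pi/7))] = 0/7 = 0
  <chi_0*chi_1, chi_6> = (1/7)[1*(1)*conj(1) + 1*(exp(2*I*pi/7))*conj(exp(-2*I*pi/7)) + 1*(exp(4*I*pi/7))*conj(exp(-4*I*pi/7)) + 1*(exp(6*I*pi/7))*conj(exp(-6*I*pi/7)) + 1*(exp(-6*I*pi/7))*conj(exp(6*I*pi/7)) + 1*(exp(-4*I*pi/7))*conj(exp(4*I*pi/7)) + 1*(exp(-2*I*pi/7))*conj(exp(2*I*pi/7))]
      = (1/7)[(1) + (exp(4*I*pi/7)) + (exp(-6*I*pi/7)) + (exp(-2*I*pi/7)) + (exp(2*I*pi/7)) + (exp(6*I*pi/7)) + (exp(-4*I*pi/7))] = 0/7 = 0
(Exp terms are combined using exp(i*s)*conj(exp(i*t)) = exp(i*(s-t)), and sums of them are collapsed using the identity that for every m > 1 the m distinct m-th roots of unity sum to 0, e.g. 1 + exp(2*I*pi/3) + exp(-2*I*pi/3) = 0.)
Hence the multiplicities are chi_1: 1. Dimension check: dim(chi_0)*dim(chi_1) = 1*1 = 1 and sum (mult * dim) = 1*1 = 1.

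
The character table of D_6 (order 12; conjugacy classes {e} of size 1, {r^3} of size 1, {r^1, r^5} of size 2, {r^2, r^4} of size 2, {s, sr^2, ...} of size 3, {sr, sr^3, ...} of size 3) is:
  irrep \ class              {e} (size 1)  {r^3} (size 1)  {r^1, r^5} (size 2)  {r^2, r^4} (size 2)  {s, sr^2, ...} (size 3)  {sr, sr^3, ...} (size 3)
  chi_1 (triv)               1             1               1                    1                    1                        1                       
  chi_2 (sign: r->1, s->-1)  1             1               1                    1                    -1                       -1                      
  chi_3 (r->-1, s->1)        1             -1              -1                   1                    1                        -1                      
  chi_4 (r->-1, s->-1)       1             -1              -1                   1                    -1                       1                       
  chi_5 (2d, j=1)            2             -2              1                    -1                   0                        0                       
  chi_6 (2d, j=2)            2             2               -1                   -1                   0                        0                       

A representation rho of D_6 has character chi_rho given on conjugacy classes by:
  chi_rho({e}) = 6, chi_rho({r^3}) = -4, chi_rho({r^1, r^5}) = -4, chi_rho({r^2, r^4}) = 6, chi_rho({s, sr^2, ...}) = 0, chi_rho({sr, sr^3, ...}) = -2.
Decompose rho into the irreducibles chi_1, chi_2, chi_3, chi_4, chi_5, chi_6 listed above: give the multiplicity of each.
Multiplicities: chi_1: 0, chi_2: 1, chi_3: 3, chi_4: 2, chi_5: 0, chi_6: 0.

Justification: Use <chi_rho, chi> = (1/|G|) sum_C |C| * chi_rho(C) * conj(chi(C)) with |G| = 12 for each irreducible chi in the table:
  <chi_rho, chi_1> = (1/12)[1*(6)*conj(1) + 1*(-4)*conj(1) + 2*(-4)*conj(1) + 2*(6)*conj(1) + 3*(0)*conj(1) + 3*(-2)*conj(1)]
      = (1/12)[(6) + (-4) + (-8) + (12) + (0) + (-6)] = 0/12 = 0
  <chi_rho, chi_2> = (1/12)[1*(6)*conj(1) + 1*(-4)*conj(1) + 2*(-4)*conj(1) + 2*(6)*conj(1) + 3*(0)*conj(-1) + 3*(-2)*conj(-1)]
      = (1/12)[(6) + (-4) + (-8) + (12) + (0) + (6)] = 12/12 = 1
  <chi_rho, chi_3> = (1/12)[1*(6)*conj(1) + 1*(-4)*conj(-1) + 2*(-4)*conj(-1) + 2*(6)*conj(1) + 3*(0)*conj(1) + 3*(-2)*conj(-1)]
      = (1/12)[(6) + (4) + (8) + (12) + (0) + (6)] = 36/12 = 3
  <chi_rho, chi_4> = (1/12)[1*(6)*conj(1) + 1*(-4)*conj(-1) + 2*(-4)*conj(-1) + 2*(6)*conj(1) + 3*(0)*conj(-1) + 3*(-2)*conj(1)]
      = (1/12)[(6) + (4) + (8) + (12) + (0) + (-6)] = 24/12 = 2
  <chi_rho, chi_5> = (1/12)[1*(6)*conj(2) + 1*(-4)*conj(-2) + 2*(-4)*conj(1) + 2*(6)*conj(-1) + 3*(0)*conj(0) + 3*(-2)*conj(0)]
      = (1/12)[(12) + (8) + (-8) + (-12) + (0) + (0)] = 0/12 = 0
  <chi_rho, chi_6> = (1/12)[1*(6)*conj(2) + 1*(-4)*conj(2) + 2*(-4)*conj(-1) + 2*(6)*conj(-1) + 3*(0)*conj(0) + 3*(-2)*conj(0)]
      = (1/12)[(12) + (-8) + (8) + (-12) + (0) + (0)] = 0/12 = 0
Dimension check: dim(rho) = sum (mult * dim) = 0*1 + 1*1 + 3*1 + 2*1 + 0*2 + 0*2 = 6 = chi_rho(e) = 6.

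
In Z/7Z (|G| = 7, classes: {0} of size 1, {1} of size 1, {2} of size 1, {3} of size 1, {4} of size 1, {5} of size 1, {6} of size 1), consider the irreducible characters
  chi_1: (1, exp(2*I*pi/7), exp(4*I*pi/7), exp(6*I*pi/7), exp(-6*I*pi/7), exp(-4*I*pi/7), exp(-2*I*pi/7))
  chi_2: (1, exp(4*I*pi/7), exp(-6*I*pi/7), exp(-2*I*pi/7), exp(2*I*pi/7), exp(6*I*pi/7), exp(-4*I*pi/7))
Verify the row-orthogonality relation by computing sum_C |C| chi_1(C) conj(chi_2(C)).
Sum = 0; so <chi_1, chi_2> = 0 (distinct irreducibles are orthogonal).

Details: Compute term by term over conjugacy classes (|C| * chi_1(C) * conj(chi_2(C))):
  1*(1)*conj(1) + 1*(exp(2*I*pi/7))*conj(exp(4*I*pi/7)) + 1*(exp(4*I*pi/7))*conj(exp(-6*I*pi/7)) + 1*(exp(6*I*pi/7))*conj(exp(-2*I*pi/7)) + 1*(exp(-6*I*pi/7))*conj(exp(2*I*pi/7)) + 1*(exp(-4*I*pi/7))*conj(exp(6*I*pi/7)) + 1*(exp(-2*I*pi/7))*conj(exp(-4*I*pi/7))
  = (1) + (exp(-2*I*pi/7)) + (exp(-4*I*pi/7)) + (exp(-6*I*pi/7)) + (exp(6*I*pi/7)) + (exp(4*I*pi/7)) + (exp(2*I*pi/7))
  = 0.
(Exp terms are combined using exp(i*s)*conj(exp(i*t)) = exp(i*(s-t)), and sums of them are collapsed using the identity that for every m > 1 the m distinct m-th roots of unity sum to 0, e.g. 1 + exp(2*I*pi/3) + exp(-2*I*pi/3) = 0.)
Dividing by |G| = 7 gives 0/7 = 0, matching the row-orthogonality relation <chi_1, chi_2> = [chi_1 = chi_2].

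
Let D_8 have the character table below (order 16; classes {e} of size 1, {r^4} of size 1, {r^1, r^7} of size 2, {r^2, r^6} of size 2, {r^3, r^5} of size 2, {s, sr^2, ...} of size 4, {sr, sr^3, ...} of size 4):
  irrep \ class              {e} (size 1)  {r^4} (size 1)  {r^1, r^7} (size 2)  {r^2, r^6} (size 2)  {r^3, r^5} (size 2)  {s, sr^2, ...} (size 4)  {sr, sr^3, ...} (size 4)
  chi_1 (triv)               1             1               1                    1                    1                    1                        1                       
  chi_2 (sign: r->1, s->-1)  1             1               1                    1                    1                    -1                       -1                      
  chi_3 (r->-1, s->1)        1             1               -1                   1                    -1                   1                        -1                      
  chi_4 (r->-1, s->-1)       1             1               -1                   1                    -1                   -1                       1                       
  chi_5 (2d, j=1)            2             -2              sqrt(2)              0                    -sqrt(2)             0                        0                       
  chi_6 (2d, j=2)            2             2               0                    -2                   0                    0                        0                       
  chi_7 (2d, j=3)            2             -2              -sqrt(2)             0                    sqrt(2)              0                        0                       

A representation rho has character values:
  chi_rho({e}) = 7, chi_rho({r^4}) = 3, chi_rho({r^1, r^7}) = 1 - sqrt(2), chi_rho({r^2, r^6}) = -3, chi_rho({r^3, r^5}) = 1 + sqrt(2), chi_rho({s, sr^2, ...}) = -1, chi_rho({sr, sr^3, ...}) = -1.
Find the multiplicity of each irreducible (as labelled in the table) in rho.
Multiplicities: chi_1: 0, chi_2: 1, chi_3: 0, chi_4: 0, chi_5: 0, chi_6: 2, chi_7: 1.

Justification: Use <chi_rho, chi> = (1/|G|) sum_C |C| * chi_rho(C) * conj(chi(C)) with |G| = 16 for each irreducible chi in the table:
  <chi_rho, chi_1> = (1/16)[1*(7)*conj(1) + 1*(3)*conj(1) + 2*(1 - sqrt(2))*conj(1) + 2*(-3)*conj(1) + 2*(1 + sqrt(2))*conj(1) + 4*(-1)*conj(1) + 4*(-1)*conj(1)]
      = (1/16)[(7) + (3) + (2 - 2*sqrt(2)) + (-6) + (2 + 2*sqrt(2)) + (-4) + (-4)] = 0/16 = 0
  <chi_rho, chi_2> = (1/16)[1*(7)*conj(1) + 1*(3)*conj(1) + 2*(1 - sqrt(2))*conj(1) + 2*(-3)*conj(1) + 2*(1 + sqrt(2))*conj(1) + 4*(-1)*conj(-1) + 4*(-1)*conj(-1)]
      = (1/16)[(7) + (3) + (2 - 2*sqrt(2)) + (-6) + (2 + 2*sqrt(2)) + (4) + (4)] = 16/16 = 1
  <chi_rho, chi_3> = (1/16)[1*(7)*conj(1) + 1*(3)*conj(1) + 2*(1 - sqrt(2))*conj(-1) + 2*(-3)*conj(1) + 2*(1 + sqrt(2))*conj(-1) + 4*(-1)*conj(1) + 4*(-1)*conj(-1)]
      = (1/16)[(7) + (3) + (-2 + 2*sqrt(2)) + (-6) + (-2*sqrt(2) - 2) + (-4) + (4)] = 0/16 = 0
  <chi_rho, chi_4> = (1/16)[1*(7)*conj(1) + 1*(3)*conj(1) + 2*(1 - sqrt(2))*conj(-1) + 2*(-3)*conj(1) + 2*(1 + sqrt(2))*conj(-1) + 4*(-1)*conj(-1) + 4*(-1)*conj(1)]
      = (1/16)[(7) + (3) + (-2 + 2*sqrt(2)) + (-6) + (-2*sqrt(2) - 2) + (4) + (-4)] = 0/16 = 0
  <chi_rho, chi_5> = (1/16)[1*(7)*conj(2) + 1*(3)*conj(-2) + 2*(1 - sqrt(2))*conj(sqrt(2)) + 2*(-3)*conj(0) + 2*(1 + sqrt(2))*conj(-sqrt(2)) + 4*(-1)*conj(0) + 4*(-1)*conj(0)]
      = (1/16)[(14) + (-6) + (-4 + 2*sqrt(2)) + (0) + (-4 - 2*sqrt(2)) + (0) + (0)] = 0/16 = 0
  <chi_rho, chi_6> = (1/16)[1*(7)*conj(2) + 1*(3)*conj(2) + 2*(1 - sqrt(2))*conj(0) + 2*(-3)*conj(-2) + 2*(1 + sqrt(2))*conj(0) + 4*(-1)*conj(0) + 4*(-1)*conj(0)]
      = (1/16)[(14) + (6) + (0) + (12) + (0) + (0) + (0)] = 32/16 = 2
  <chi_rho, chi_7> = (1/16)[1*(7)*conj(2) + 1*(3)*conj(-2) + 2*(1 - sqrt(2))*conj(-sqrt(2)) + 2*(-3)*conj(0) + 2*(1 + sqrt(2))*conj(sqrt(2)) + 4*(-1)*conj(0) + 4*(-1)*conj(0)]
      = (1/16)[(14) + (-6) + (4 - 2*sqrt(2)) + (0) + (2*sqrt(2) + 4) + (0) + (0)] = 16/16 = 1
Dimension check: dim(rho) = sum (mult * dim) = 0*1 + 1*1 + 0*1 + 0*1 + 0*2 + 2*2 + 1*2 = 7 = chi_rho(e) = 7.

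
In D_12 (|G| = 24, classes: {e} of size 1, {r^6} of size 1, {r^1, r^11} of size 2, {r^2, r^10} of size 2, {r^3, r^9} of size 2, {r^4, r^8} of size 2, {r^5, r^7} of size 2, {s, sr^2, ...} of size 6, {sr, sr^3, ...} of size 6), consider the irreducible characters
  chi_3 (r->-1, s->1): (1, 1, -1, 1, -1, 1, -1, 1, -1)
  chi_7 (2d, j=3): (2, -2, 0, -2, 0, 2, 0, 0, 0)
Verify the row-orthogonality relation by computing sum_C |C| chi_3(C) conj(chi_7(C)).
Sum = 0; so <chi_3, chi_7> = 0 (distinct irreducibles are orthogonal).

Why: Compute term by term over conjugacy classes (|C| * chi_3(C) * conj(chi_7(C))):
  1*(1)*conj(2) + 1*(1)*conj(-2) + 2*(-1)*conj(0) + 2*(1)*conj(-2) + 2*(-1)*conj(0) + 2*(1)*conj(2) + 2*(-1)*conj(0) + 6*(1)*conj(0) + 6*(-1)*conj(0)
  = (2) + (-2) + (0) + (-4) + (0) + (4) + (0) + (0) + (0)
  = 0.
Dividing by |G| = 24 gives 0/24 = 0, matching the row-orthogonality relation <chi_3, chi_7> = [chi_3 = chi_7].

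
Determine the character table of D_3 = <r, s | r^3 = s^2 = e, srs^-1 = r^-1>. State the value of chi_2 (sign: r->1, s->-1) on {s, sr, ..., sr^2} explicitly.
Conjugacy classes: {e} of size 1, {r^1, r^2} of size 2, {s, sr, ..., sr^2} of size 3.
Character table:
  irrep \ class              {e} (size 1)  {r^1, r^2} (size 2)  {s, sr, ..., sr^2} (size 3)
  chi_1 (triv)               1             1                    1                          
  chi_2 (sign: r->1, s->-1)  1             1                    -1                         
  chi_3 (2d, j=1)            2             -1                   0                          

Spot check: chi_2 (sign: r->1, s->-1) on {s, sr, ..., sr^2} = -1.

Solution. D_3 has order 2*3 = 6 with 3 conjugacy classes, hence 3 irreducibles. Sum of squared dims 1 + 1 + 4 = 6 = |G|. Linear characters come from the abelianisation; the 2-dimensional irreps have character r^k -> 2*cos(2*pi*j*k/3), reflections -> 0.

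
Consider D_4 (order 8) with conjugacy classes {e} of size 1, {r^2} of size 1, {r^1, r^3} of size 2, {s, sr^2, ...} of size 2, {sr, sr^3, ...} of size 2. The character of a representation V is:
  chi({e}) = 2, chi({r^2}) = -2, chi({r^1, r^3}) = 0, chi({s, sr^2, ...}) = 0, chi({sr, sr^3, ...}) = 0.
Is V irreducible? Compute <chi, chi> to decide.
Irreducible: <chi, chi> = 1.

Why: <chi, chi> = (1/|G|) sum_C |C| * |chi(C)|^2 = (1/8)[1*|2|^2 + 1*|-2|^2 + 2*|0|^2 + 2*|0|^2 + 2*|0|^2]
  = (1/8)[(4) + (4) + (0) + (0) + (0)] = 8/8 = 1.
A character is irreducible iff <chi, chi> = 1, so this representation is irreducible.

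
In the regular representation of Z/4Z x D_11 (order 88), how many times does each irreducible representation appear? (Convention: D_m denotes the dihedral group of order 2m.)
Each irreducible V_i of dimension d_i appears with multiplicity d_i, i.e. rho_reg = (direct sum over all irreducibles V_i) d_i V_i. The irreducible dimensions for Z/4Z x D_11 are 1, 1, 1, 1, 1, 1, 1, 1, 2, 2, 2, 2, 2, 2, 2, 2, 2, 2, 2, 2, 2, 2, 2, 2, 2, 2, 2, 2: 8 irreducibles of dimension 1, each with multiplicity 1; 20 irreducibles of dimension 2, each with multiplicity 2. Total dimension 8*1*1 + 20*2*2 = 88 = |G|.

Explanation: General theorem: in the regular representation of a finite group G, each irreducible appears with multiplicity equal to its dimension. Check: dim(rho_reg) = sum d_i^2 = 1 + 1 + 1 + 1 + 1 + 1 + 1 + 1 + 4 + 4 + 4 + 4 + 4 + 4 + 4 + 4 + 4 + 4 + 4 + 4 + 4 + 4 + 4 + 4 + 4 + 4 + 4 + 4 = 88 = |G|.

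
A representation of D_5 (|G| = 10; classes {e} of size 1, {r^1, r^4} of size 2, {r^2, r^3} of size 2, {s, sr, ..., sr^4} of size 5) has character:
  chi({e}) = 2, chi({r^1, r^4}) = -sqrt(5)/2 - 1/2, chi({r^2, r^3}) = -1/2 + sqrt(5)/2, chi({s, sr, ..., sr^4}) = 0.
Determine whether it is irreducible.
Irreducible: <chi, chi> = 1.

Argument: <chi, chi> = (1/|G|) sum_C |C| * |chi(C)|^2 = (1/10)[1*|2|^2 + 2*|-sqrt(5)/2 - 1/2|^2 + 2*|-1/2 + sqrt(5)/2|^2 + 5*|0|^2]
  = (1/10)[(4) + (sqrt(5) + 3) + (3 - sqrt(5)) + (0)] = 10/10 = 1.
A character is irreducible iff <chi, chi> = 1, so this representation is irreducible.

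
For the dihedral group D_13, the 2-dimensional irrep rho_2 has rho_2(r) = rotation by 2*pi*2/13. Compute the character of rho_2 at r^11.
chi_{rho_2}(r^11) = 2*cos(2*pi*2*11/13) = -2*cos(5*pi/13)

Proof sketch: rho_2(r^11) is rotation by angle 2*pi*2*11/13, whose trace is 2*cos(2*pi*2*11/13) = -2*cos(5*pi/13).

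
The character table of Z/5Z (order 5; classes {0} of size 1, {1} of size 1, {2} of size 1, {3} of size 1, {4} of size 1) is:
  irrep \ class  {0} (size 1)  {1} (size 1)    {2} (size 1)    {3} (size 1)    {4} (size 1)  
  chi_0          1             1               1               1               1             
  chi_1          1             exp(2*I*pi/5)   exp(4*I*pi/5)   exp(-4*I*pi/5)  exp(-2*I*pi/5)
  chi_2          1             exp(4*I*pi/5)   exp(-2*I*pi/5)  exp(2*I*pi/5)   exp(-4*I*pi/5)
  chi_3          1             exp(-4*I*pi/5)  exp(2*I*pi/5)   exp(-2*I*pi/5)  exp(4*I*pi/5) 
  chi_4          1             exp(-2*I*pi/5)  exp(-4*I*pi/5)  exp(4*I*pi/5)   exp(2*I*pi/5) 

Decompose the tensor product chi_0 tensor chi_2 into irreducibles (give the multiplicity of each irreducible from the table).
chi_0 tensor chi_2 = chi_2 (all other irreducibles have multiplicity 0).

Reasoning: The character of a tensor product is the pointwise product (chi_0 * chi_2)(C) = chi_0(C) * chi_2(C):
  {0}: (1)*(1), {1}: (1)*(exp(4*I*pi/5)), {2}: (1)*(exp(-2*I*pi/5)), {3}: (1)*(exp(2*I*pi/5)), {4}: (1)*(exp(-4*I*pi/5))
so (chi_0 * chi_2) takes values
  {0} -> 1, {1} -> exp(4*I*pi/5), {2} -> exp(-2*I*pi/5), {3} -> exp(2*I*pi/5), {4} -> exp(-4*I*pi/5).
Now take the inner product of this character with each irreducible chi from the table, <chi_0*chi_2, chi> = (1/5) sum_C |C| (chi_0*chi_2)(C) conj(chi(C)):
  <chi_0*chi_2, chi_0> = (1/5)[1*(1)*conj(1) + 1*(exp(4*I*pi/5))*conj(1) + 1*(exp(-2*I*pi/5))*conj(1) + 1*(exp(2*I*pi/5))*conj(1) + 1*(exp(-4*I*pi/5))*conj(1)]
      = (1/5)[(1) + (exp(4*I*pi/5)) + (exp(-2*I*pi/5)) + (exp(2*I*pi/5)) + (exp(-4*I*pi/5))] = 0/5 = 0
  <chi_0*chi_2, chi_1> = (1/5)[1*(1)*conj(1) + 1*(exp(4*I*pi/5))*conj(exp(2*I*pi/5)) + 1*(exp(-2*I*pi/5))*conj(exp(4*I*pi/5)) + 1*(exp(2*I*pi/5))*conj(exp(-4*I*pi/5)) + 1*(exp(-4*I*pi/5))*conj(exp(-2*I*pi/5))]
      = (1/5)[(1) + (exp(2*I*pi/5)) + (exp(4*I*pi/5)) + (exp(-4*I*pi/5)) + (exp(-2*I*pi/5))] = 0/5 = 0
  <chi_0*chi_2, chi_2> = (1/5)[1*(1)*conj(1) + 1*(exp(4*I*pi/5))*conj(exp(4*I*pi/5)) + 1*(exp(-2*I*pi/5))*conj(exp(-2*I*pi/5)) + 1*(exp(2*I*pi/5))*conj(exp(2*I*pi/5)) + 1*(exp(-4*I*pi/5))*conj(exp(-4*I*pi/5))]
      = (1/5)[(1) + (1) + (1) + (1) + (1)] = 5/5 = 1
  <chi_0*chi_2, chi_3> = (1/5)[1*(1)*conj(1) + 1*(exp(4*I*pi/5))*conj(exp(-4*I*pi/5)) + 1*(exp(-2*I*pi/5))*conj(exp(2*I*pi/5)) + 1*(exp(2*I*pi/5))*conj(exp(-2*I*pi/5)) + 1*(exp(-4*I*pi/5))*conj(exp(4*I*pi/5))]
      = (1/5)[(1) + (exp(-2*I*pi/5)) + (exp(-4*I*pi/5)) + (exp(4*I*pi/5)) + (exp(2*I*pi/5))] = 0/5 = 0
  <chi_0*chi_2, chi_4> = (1/5)[1*(1)*conj(1) + 1*(exp(4*I*pi/5))*conj(exp(-2*I*pi/5)) + 1*(exp(-2*I*pi/5))*conj(exp(-4*I*pi/5)) + 1*(exp(2*I*pi/5))*conj(exp(4*I*pi/5)) + 1*(exp(-4*I*pi/5))*conj(exp(2*I*pi/5))]
      = (1/5)[(1) + (exp(-4*I*pi/5)) + (exp(2*I*pi/5)) + (exp(-2*I*pi/5)) + (exp(4*I*pi/5))] = 0/5 = 0
(Exp terms are combined using exp(i*s)*conj(exp(i*t)) = exp(i*(s-t)), and sums of them are collapsed using the identity that for every m > 1 the m distinct m-th roots of unity sum to 0, e.g. 1 + exp(2*I*pi/3) + exp(-2*I*pi/3) = 0.)
Hence the multiplicities are chi_2: 1. Dimension check: dim(chi_0)*dim(chi_2) = 1*1 = 1 and sum (mult * dim) = 1*1 = 1.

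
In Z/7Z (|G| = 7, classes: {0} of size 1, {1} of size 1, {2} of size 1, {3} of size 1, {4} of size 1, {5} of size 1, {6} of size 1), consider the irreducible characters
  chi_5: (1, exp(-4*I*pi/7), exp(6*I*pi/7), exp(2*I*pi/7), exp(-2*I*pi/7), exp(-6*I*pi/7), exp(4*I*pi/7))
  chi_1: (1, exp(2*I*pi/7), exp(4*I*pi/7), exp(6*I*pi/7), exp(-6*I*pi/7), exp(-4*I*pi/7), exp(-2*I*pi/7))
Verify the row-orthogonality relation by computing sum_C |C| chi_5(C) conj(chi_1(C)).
Sum = 0; so <chi_5, chi_1> = 0 (distinct irreducibles are orthogonal).

Derivation: Compute term by term over conjugacy classes (|C| * chi_5(C) * conj(chi_1(C))):
  1*(1)*conj(1) + 1*(exp(-4*I*pi/7))*conj(exp(2*I*pi/7)) + 1*(exp(6*I*pi/7))*conj(exp(4*I*pi/7)) + 1*(exp(2*I*pi/7))*conj(exp(6*I*pi/7)) + 1*(exp(-2*I*pi/7))*conj(exp(-6*I*pi/7)) + 1*(exp(-6*I*pi/7))*conj(exp(-4*I*pi/7)) + 1*(exp(4*I*pi/7))*conj(exp(-2*I*pi/7))
  = (1) + (exp(-6*I*pi/7)) + (exp(2*I*pi/7)) + (exp(-4*I*pi/7)) + (exp(4*I*pi/7)) + (exp(-2*I*pi/7)) + (exp(6*I*pi/7))
  = 0.
(Exp terms are combined using exp(i*s)*conj(exp(i*t)) = exp(i*(s-t)), and sums of them are collapsed using the identity that for every m > 1 the m distinct m-th roots of unity sum to 0, e.g. 1 + exp(2*I*pi/3) + exp(-2*I*pi/3) = 0.)
Dividing by |G| = 7 gives 0/7 = 0, matching the row-orthogonality relation <chi_5, chi_1> = [chi_5 = chi_1].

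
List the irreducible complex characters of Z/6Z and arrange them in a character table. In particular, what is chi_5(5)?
Character table of Z/6Z (irreps indexed chi_0,...,chi_5 with chi_k(m) = zeta_6^(k*m), zeta_6 = exp(2*pi*i/6)):
  irrep \ class  {0} (size 1)  {1} (size 1)    {2} (size 1)    {3} (size 1)  {4} (size 1)    {5} (size 1)  
  chi_0          1             1               1               1             1               1             
  chi_1          1             exp(I*pi/3)     exp(2*I*pi/3)   -1            exp(-2*I*pi/3)  exp(-I*pi/3)  
  chi_2          1             exp(2*I*pi/3)   exp(-2*I*pi/3)  1             exp(2*I*pi/3)   exp(-2*I*pi/3)
  chi_3          1             -1              1               -1            1               -1            
  chi_4          1             exp(-2*I*pi/3)  exp(2*I*pi/3)   1             exp(-2*I*pi/3)  exp(2*I*pi/3) 
  chi_5          1             exp(-I*pi/3)    exp(-2*I*pi/3)  -1            exp(2*I*pi/3)   exp(I*pi/3)   

Spot check: chi_5(5) = zeta_6^(5*5) = zeta_6^25 = exp(I*pi/3).

Proof sketch: Z/6Z is abelian, so all 6 irreducible complex representations are 1-dimensional. They are given by chi_k(m) = zeta_6^(k*m) for k = 0,...,5. Row orthogonality: sum_m chi_k(m) conj(chi_l(m)) = 6 * [k = l].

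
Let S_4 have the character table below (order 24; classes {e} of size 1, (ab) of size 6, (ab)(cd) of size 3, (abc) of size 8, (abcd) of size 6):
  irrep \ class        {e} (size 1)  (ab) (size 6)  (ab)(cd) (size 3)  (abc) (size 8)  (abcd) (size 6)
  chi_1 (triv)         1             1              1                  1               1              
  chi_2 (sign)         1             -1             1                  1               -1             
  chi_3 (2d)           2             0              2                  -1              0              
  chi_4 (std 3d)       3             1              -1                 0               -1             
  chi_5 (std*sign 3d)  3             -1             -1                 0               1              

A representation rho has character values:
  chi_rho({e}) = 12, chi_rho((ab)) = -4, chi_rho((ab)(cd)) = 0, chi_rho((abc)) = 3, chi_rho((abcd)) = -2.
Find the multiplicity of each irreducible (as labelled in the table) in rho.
Multiplicities: chi_1: 0, chi_2: 3, chi_3: 0, chi_4: 1, chi_5: 2.

Justification: Use <chi_rho, chi> = (1/|G|) sum_C |C| * chi_rho(C) * conj(chi(C)) with |G| = 24 for each irreducible chi in the table:
  <chi_rho, chi_1> = (1/24)[1*(12)*conj(1) + 6*(-4)*conj(1) + 3*(0)*conj(1) + 8*(3)*conj(1) + 6*(-2)*conj(1)]
      = (1/24)[(12) + (-24) + (0) + (24) + (-12)] = 0/24 = 0
  <chi_rho, chi_2> = (1/24)[1*(12)*conj(1) + 6*(-4)*conj(-1) + 3*(0)*conj(1) + 8*(3)*conj(1) + 6*(-2)*conj(-1)]
      = (1/24)[(12) + (24) + (0) + (24) + (12)] = 72/24 = 3
  <chi_rho, chi_3> = (1/24)[1*(12)*conj(2) + 6*(-4)*conj(0) + 3*(0)*conj(2) + 8*(3)*conj(-1) + 6*(-2)*conj(0)]
      = (1/24)[(24) + (0) + (0) + (-24) + (0)] = 0/24 = 0
  <chi_rho, chi_4> = (1/24)[1*(12)*conj(3) + 6*(-4)*conj(1) + 3*(0)*conj(-1) + 8*(3)*conj(0) + 6*(-2)*conj(-1)]
      = (1/24)[(36) + (-24) + (0) + (0) + (12)] = 24/24 = 1
  <chi_rho, chi_5> = (1/24)[1*(12)*conj(3) + 6*(-4)*conj(-1) + 3*(0)*conj(-1) + 8*(3)*conj(0) + 6*(-2)*conj(1)]
      = (1/24)[(36) + (24) + (0) + (0) + (-12)] = 48/24 = 2
Dimension check: dim(rho) = sum (mult * dim) = 0*1 + 3*1 + 0*2 + 1*3 + 2*3 = 12 = chi_rho(e) = 12.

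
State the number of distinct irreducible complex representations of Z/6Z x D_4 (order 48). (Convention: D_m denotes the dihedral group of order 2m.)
30

Derivation: The number of irreducible complex representations of a finite group equals its number of conjugacy classes. For a direct product, #classes(G x H) = #classes(G) * #classes(H). Z/6Z has 6 classes (abelian), D_4 has 5 classes, so 6 * 5 = 30, so Z/6Z x D_4 (order 48) has exactly 30 irreducible complex representations.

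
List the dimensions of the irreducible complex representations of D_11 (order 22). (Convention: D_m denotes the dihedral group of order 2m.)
Dimensions: 1, 1, 2, 2, 2, 2, 2

Working: There are 7 irreducibles (= number of conjugacy classes). Their dimensions d_i satisfy sum d_i^2 = |G| = 22: 1 + 1 + 4 + 4 + 4 + 4 + 4 = 22.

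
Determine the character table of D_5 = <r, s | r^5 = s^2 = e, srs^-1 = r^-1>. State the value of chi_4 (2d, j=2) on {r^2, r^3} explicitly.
Conjugacy classes: {e} of size 1, {r^1, r^4} of size 2, {r^2, r^3} of size 2, {s, sr, ..., sr^4} of size 5.
Character table:
  irrep \ class              {e} (size 1)  {r^1, r^4} (size 2)  {r^2, r^3} (size 2)  {s, sr, ..., sr^4} (size 5)
  chi_1 (triv)               1             1                    1                    1                          
  chi_2 (sign: r->1, s->-1)  1             1                    1                    -1                         
  chi_3 (2d, j=1)            2             -1/2 + sqrt(5)/2     -sqrt(5)/2 - 1/2     0                          
  chi_4 (2d, j=2)            2             -sqrt(5)/2 - 1/2     -1/2 + sqrt(5)/2     0                          

Spot check: chi_4 (2d, j=2) on {r^2, r^3} = -1/2 + sqrt(5)/2.

Justification: D_5 has order 2*5 = 10 with 4 conjugacy classes, hence 4 irreducibles. Sum of squared dims 1 + 1 + 4 + 4 = 10 = |G|. Linear characters come from the abelianisation; the 2-dimensional irreps have character r^k -> 2*cos(2*pi*j*k/5), reflections -> 0.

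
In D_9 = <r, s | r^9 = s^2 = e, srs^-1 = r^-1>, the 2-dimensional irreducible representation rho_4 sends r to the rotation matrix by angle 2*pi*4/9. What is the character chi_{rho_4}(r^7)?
chi_{rho_4}(r^7) = 2*cos(2*pi*4*7/9) = 2*cos(56*pi/9)

Justification: rho_4(r^7) is rotation by angle 2*pi*4*7/9, whose trace is 2*cos(2*pi*4*7/9) = 2*cos(56*pi/9).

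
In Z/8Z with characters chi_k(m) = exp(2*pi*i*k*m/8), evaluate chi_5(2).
chi_5(2) = zeta_8^10 = I

Argument: chi_5(2) = zeta_8^(5*2) = zeta_8^10. Since zeta_8^8 = 1, this equals zeta_8^2 = exp(2*pi*i*2/8) = I.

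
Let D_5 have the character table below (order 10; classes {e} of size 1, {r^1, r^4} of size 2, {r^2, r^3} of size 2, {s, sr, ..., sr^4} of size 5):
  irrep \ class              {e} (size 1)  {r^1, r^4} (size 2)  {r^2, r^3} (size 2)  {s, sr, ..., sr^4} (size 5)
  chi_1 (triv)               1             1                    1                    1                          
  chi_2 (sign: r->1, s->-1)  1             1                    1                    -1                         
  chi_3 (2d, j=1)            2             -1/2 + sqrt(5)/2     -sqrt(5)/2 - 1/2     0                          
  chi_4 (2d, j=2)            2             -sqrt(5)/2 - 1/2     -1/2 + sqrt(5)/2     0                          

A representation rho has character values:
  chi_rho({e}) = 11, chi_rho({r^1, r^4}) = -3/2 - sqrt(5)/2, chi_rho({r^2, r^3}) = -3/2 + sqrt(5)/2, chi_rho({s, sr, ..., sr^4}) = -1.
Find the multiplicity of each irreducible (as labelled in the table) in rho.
Multiplicities: chi_1: 0, chi_2: 1, chi_3: 2, chi_4: 3.

Solution. Use <chi_rho, chi> = (1/|G|) sum_C |C| * chi_rho(C) * conj(chi(C)) with |G| = 10 for each irreducible chi in the table:
  <chi_rho, chi_1> = (1/10)[1*(11)*conj(1) + 2*(-3/2 - sqrt(5)/2)*conj(1) + 2*(-3/2 + sqrt(5)/2)*conj(1) + 5*(-1)*conj(1)]
      = (1/10)[(11) + (-3 - sqrt(5)) + (-3 + sqrt(5)) + (-5)] = 0/10 = 0
  <chi_rho, chi_2> = (1/10)[1*(11)*conj(1) + 2*(-3/2 - sqrt(5)/2)*conj(1) + 2*(-3/2 + sqrt(5)/2)*conj(1) + 5*(-1)*conj(-1)]
      = (1/10)[(11) + (-3 - sqrt(5)) + (-3 + sqrt(5)) + (5)] = 10/10 = 1
  <chi_rho, chi_3> = (1/10)[1*(11)*conj(2) + 2*(-3/2 - sqrt(5)/2)*conj(-1/2 + sqrt(5)/2) + 2*(-3/2 + sqrt(5)/2)*conj(-sqrt(5)/2 - 1/2) + 5*(-1)*conj(0)]
      = (1/10)[(22) + (-sqrt(5) - 1) + (-1 + sqrt(5)) + (0)] = 20/10 = 2
  <chi_rho, chi_4> = (1/10)[1*(11)*conj(2) + 2*(-3/2 - sqrt(5)/2)*conj(-sqrt(5)/2 - 1/2) + 2*(-3/2 + sqrt(5)/2)*conj(-1/2 + sqrt(5)/2) + 5*(-1)*conj(0)]
      = (1/10)[(22) + (4 + 2*sqrt(5)) + (4 - 2*sqrt(5)) + (0)] = 30/10 = 3
Dimension check: dim(rho) = sum (mult * dim) = 0*1 + 1*1 + 2*2 + 3*2 = 11 = chi_rho(e) = 11.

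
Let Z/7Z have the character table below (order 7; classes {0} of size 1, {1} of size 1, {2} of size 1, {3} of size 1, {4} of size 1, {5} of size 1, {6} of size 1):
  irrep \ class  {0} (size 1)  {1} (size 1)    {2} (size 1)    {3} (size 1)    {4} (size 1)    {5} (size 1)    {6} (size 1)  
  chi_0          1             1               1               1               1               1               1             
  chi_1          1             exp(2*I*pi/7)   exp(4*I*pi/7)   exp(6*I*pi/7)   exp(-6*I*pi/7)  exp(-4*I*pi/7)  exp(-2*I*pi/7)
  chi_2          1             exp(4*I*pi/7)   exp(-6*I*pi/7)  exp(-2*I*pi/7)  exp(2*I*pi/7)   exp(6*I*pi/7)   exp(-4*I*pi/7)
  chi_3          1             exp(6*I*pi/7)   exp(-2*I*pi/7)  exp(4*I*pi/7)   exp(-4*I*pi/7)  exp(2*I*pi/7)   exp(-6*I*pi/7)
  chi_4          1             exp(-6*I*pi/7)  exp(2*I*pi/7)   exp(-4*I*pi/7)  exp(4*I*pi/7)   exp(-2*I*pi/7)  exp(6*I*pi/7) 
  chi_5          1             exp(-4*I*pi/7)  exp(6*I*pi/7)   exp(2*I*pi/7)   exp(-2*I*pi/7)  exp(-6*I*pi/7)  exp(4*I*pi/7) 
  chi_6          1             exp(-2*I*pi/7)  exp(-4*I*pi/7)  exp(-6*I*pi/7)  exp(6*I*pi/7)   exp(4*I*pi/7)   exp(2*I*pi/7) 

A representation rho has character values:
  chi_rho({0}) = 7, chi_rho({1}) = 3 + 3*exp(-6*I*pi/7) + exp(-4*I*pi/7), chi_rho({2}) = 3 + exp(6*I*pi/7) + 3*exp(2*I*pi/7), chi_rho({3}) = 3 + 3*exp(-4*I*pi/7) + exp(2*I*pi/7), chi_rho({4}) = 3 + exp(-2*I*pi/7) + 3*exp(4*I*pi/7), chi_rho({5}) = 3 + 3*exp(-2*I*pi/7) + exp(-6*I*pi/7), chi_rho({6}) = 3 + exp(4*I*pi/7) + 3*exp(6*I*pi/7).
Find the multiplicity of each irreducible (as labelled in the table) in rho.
Multiplicities: chi_0: 3, chi_1: 0, chi_2: 0, chi_3: 0, chi_4: 3, chi_5: 1, chi_6: 0.

Argument: Use <chi_rho, chi> = (1/|G|) sum_C |C| * chi_rho(C) * conj(chi(C)) with |G| = 7 for each irreducible chi in the table:
  <chi_rho, chi_0> = (1/7)[1*(7)*conj(1) + 1*(3 + 3*exp(-6*I*pi/7) + exp(-4*I*pi/7))*conj(1) + 1*(3 + exp(6*I*pi/7) + 3*exp(2*I*pi/7))*conj(1) + 1*(3 + 3*exp(-4*I*pi/7) + exp(2*I*pi/7))*conj(1) + 1*(3 + exp(-2*I*pi/7) + 3*exp(4*I*pi/7))*conj(1) + 1*(3 + 3*exp(-2*I*pi/7) + exp(-6*I*pi/7))*conj(1) + 1*(3 + exp(4*I*pi/7) + 3*exp(6*I*pi/7))*conj(1)]
      = (1/7)[(7) + (3 + 3*exp(-6*I*pi/7) + exp(-4*I*pi/7)) + (3 + exp(6*I*pi/7) + 3*exp(2*I*pi/7)) + (3 + 3*exp(-4*I*pi/7) + exp(2*I*pi/7)) + (3 + exp(-2*I*pi/7) + 3*exp(4*I*pi/7)) + (3 + 3*exp(-2*I*pi/7) + exp(-6*I*pi/7)) + (3 + exp(4*I*pi/7) + 3*exp(6*I*pi/7))] = 21/7 = 3
  <chi_rho, chi_1> = (1/7)[1*(7)*conj(1) + 1*(3 + 3*exp(-6*I*pi/7) + exp(-4*I*pi/7))*conj(exp(2*I*pi/7)) + 1*(3 + exp(6*I*pi/7) + 3*exp(2*I*pi/7))*conj(exp(4*I*pi/7)) + 1*(3 + 3*exp(-4*I*pi/7) + exp(2*I*pi/7))*conj(exp(6*I*pi/7)) + 1*(3 + exp(-2*I*pi/7) + 3*exp(4*I*pi/7))*conj(exp(-6*I*pi/7)) + 1*(3 + 3*exp(-2*I*pi/7) + exp(-6*I*pi/7))*conj(exp(-4*I*pi/7)) + 1*(3 + exp(4*I*pi/7) + 3*exp(6*I*pi/7))*conj(exp(-2*I*pi/7))]
      = (1/7)[(7) + (3*exp(-2*I*pi/7) + exp(-6*I*pi/7) + 3*exp(6*I*pi/7)) + (3*exp(-4*I*pi/7) + 3*exp(-2*I*pi/7) + exp(2*I*pi/7)) + (3*exp(-6*I*pi/7) + exp(-4*I*pi/7) + 3*exp(4*I*pi/7)) + (3*exp(-4*I*pi/7) + exp(4*I*pi/7) + 3*exp(6*I*pi/7)) + (exp(-2*I*pi/7) + 3*exp(2*I*pi/7) + 3*exp(4*I*pi/7)) + (3*exp(-6*I*pi/7) + exp(6*I*pi/7) + 3*exp(2*I*pi/7))] = 0/7 = 0
  <chi_rho, chi_2> = (1/7)[1*(7)*conj(1) + 1*(3 + 3*exp(-6*I*pi/7) + exp(-4*I*pi/7))*conj(exp(4*I*pi/7)) + 1*(3 + exp(6*I*pi/7) + 3*exp(2*I*pi/7))*conj(exp(-6*I*pi/7)) + 1*(3 + 3*exp(-4*I*pi/7) + exp(2*I*pi/7))*conj(exp(-2*I*pi/7)) + 1*(3 + exp(-2*I*pi/7) + 3*exp(4*I*pi/7))*conj(exp(2*I*pi/7)) + 1*(3 + 3*exp(-2*I*pi/7) + exp(-6*I*pi/7))*conj(exp(6*I*pi/7)) + 1*(3 + exp(4*I*pi/7) + 3*exp(6*I*pi/7))*conj(exp(-4*I*pi/7))]
      = (1/7)[(7) + (3*exp(-4*I*pi/7) + exp(6*I*pi/7) + 3*exp(4*I*pi/7)) + (3*exp(-6*I*pi/7) + exp(-2*I*pi/7) + 3*exp(6*I*pi/7)) + (3*exp(-2*I*pi/7) + exp(4*I*pi/7) + 3*exp(2*I*pi/7)) + (3*exp(-2*I*pi/7) + exp(-4*I*pi/7) + 3*exp(2*I*pi/7)) + (3*exp(-6*I*pi/7) + exp(2*I*pi/7) + 3*exp(6*I*pi/7)) + (3*exp(-4*I*pi/7) + exp(-6*I*pi/7) + 3*exp(4*I*pi/7))] = 0/7 = 0
  <chi_rho, chi_3> = (1/7)[1*(7)*conj(1) + 1*(3 + 3*exp(-6*I*pi/7) + exp(-4*I*pi/7))*conj(exp(6*I*pi/7)) + 1*(3 + exp(6*I*pi/7) + 3*exp(2*I*pi/7))*conj(exp(-2*I*pi/7)) + 1*(3 + 3*exp(-4*I*pi/7) + exp(2*I*pi/7))*conj(exp(4*I*pi/7)) + 1*(3 + exp(-2*I*pi/7) + 3*exp(4*I*pi/7))*conj(exp(-4*I*pi/7)) + 1*(3 + 3*exp(-2*I*pi/7) + exp(-6*I*pi/7))*conj(exp(2*I*pi/7)) + 1*(3 + exp(4*I*pi/7) + 3*exp(6*I*pi/7))*conj(exp(-6*I*pi/7))]
      = (1/7)[(7) + (3*exp(-6*I*pi/7) + exp(4*I*pi/7) + 3*exp(2*I*pi/7)) + (exp(-6*I*pi/7) + 3*exp(2*I*pi/7) + 3*exp(4*I*pi/7)) + (3*exp(-4*I*pi/7) + exp(-2*I*pi/7) + 3*exp(6*I*pi/7)) + (3*exp(-6*I*pi/7) + exp(2*I*pi/7) + 3*exp(4*I*pi/7)) + (3*exp(-4*I*pi/7) + 3*exp(-2*I*pi/7) + exp(6*I*pi/7)) + (3*exp(-2*I*pi/7) + exp(-4*I*pi/7) + 3*exp(6*I*pi/7))] = 0/7 = 0
  <chi_rho, chi_4> = (1/7)[1*(7)*conj(1) + 1*(3 + 3*exp(-6*I*pi/7) + exp(-4*I*pi/7))*conj(exp(-6*I*pi/7)) + 1*(3 + exp(6*I*pi/7) + 3*exp(2*I*pi/7))*conj(exp(2*I*pi/7)) + 1*(3 + 3*exp(-4*I*pi/7) + exp(2*I*pi/7))*conj(exp(-4*I*pi/7)) + 1*(3 + exp(-2*I*pi/7) + 3*exp(4*I*pi/7))*conj(exp(4*I*pi/7)) + 1*(3 + 3*exp(-2*I*pi/7) + exp(-6*I*pi/7))*conj(exp(-2*I*pi/7)) + 1*(3 + exp(4*I*pi/7) + 3*exp(6*I*pi/7))*conj(exp(6*I*pi/7))]
      = (1/7)[(7) + (3 + exp(2*I*pi/7) + 3*exp(6*I*pi/7)) + (3 + 3*exp(-2*I*pi/7) + exp(4*I*pi/7)) + (3 + exp(6*I*pi/7) + 3*exp(4*I*pi/7)) + (3 + 3*exp(-4*I*pi/7) + exp(-6*I*pi/7)) + (3 + exp(-4*I*pi/7) + 3*exp(2*I*pi/7)) + (3 + 3*exp(-6*I*pi/7) + exp(-2*I*pi/7))] = 21/7 = 3
  <chi_rho, chi_5> = (1/7)[1*(7)*conj(1) + 1*(3 + 3*exp(-6*I*pi/7) + exp(-4*I*pi/7))*conj(exp(-4*I*pi/7)) + 1*(3 + exp(6*I*pi/7) + 3*exp(2*I*pi/7))*conj(exp(6*I*pi/7)) + 1*(3 + 3*exp(-4*I*pi/7) + exp(2*I*pi/7))*conj(exp(2*I*pi/7)) + 1*(3 + exp(-2*I*pi/7) + 3*exp(4*I*pi/7))*conj(exp(-2*I*pi/7)) + 1*(3 + 3*exp(-2*I*pi/7) + exp(-6*I*pi/7))*conj(exp(-6*I*pi/7)) + 1*(3 + exp(4*I*pi/7) + 3*exp(6*I*pi/7))*conj(exp(4*I*pi/7))]
      = (1/7)[(7) + (1 + 3*exp(-2*I*pi/7) + 3*exp(4*I*pi/7)) + (1 + 3*exp(-4*I*pi/7) + 3*exp(-6*I*pi/7)) + (1 + 3*exp(-2*I*pi/7) + 3*exp(-6*I*pi/7)) + (1 + 3*exp(6*I*pi/7) + 3*exp(2*I*pi/7)) + (1 + 3*exp(6*I*pi/7) + 3*exp(4*I*pi/7)) + (1 + 3*exp(-4*I*pi/7) + 3*exp(2*I*pi/7))] = 7/7 = 1
  <chi_rho, chi_6> = (1/7)[1*(7)*conj(1) + 1*(3 + 3*exp(-6*I*pi/7) + exp(-4*I*pi/7))*conj(exp(-2*I*pi/7)) + 1*(3 + exp(6*I*pi/7) + 3*exp(2*I*pi/7))*conj(exp(-4*I*pi/7)) + 1*(3 + 3*exp(-4*I*pi/7) + exp(2*I*pi/7))*conj(exp(-6*I*pi/7)) + 1*(3 + exp(-2*I*pi/7) + 3*exp(4*I*pi/7))*conj(exp(6*I*pi/7)) + 1*(3 + 3*exp(-2*I*pi/7) + exp(-6*I*pi/7))*conj(exp(4*I*pi/7)) + 1*(3 + exp(4*I*pi/7) + 3*exp(6*I*pi/7))*conj(exp(2*I*pi/7))]
      = (1/7)[(7) + (3*exp(-4*I*pi/7) + exp(-2*I*pi/7) + 3*exp(2*I*pi/7)) + (exp(-4*I*pi/7) + 3*exp(6*I*pi/7) + 3*exp(4*I*pi/7)) + (exp(-6*I*pi/7) + 3*exp(6*I*pi/7) + 3*exp(2*I*pi/7)) + (3*exp(-2*I*pi/7) + 3*exp(-6*I*pi/7) + exp(6*I*pi/7)) + (3*exp(-4*I*pi/7) + 3*exp(-6*I*pi/7) + exp(4*I*pi/7)) + (3*exp(-2*I*pi/7) + exp(2*I*pi/7) + 3*exp(4*I*pi/7))] = 0/7 = 0
(Exp terms are combined using exp(i*s)*conj(exp(i*t)) = exp(i*(s-t)), and sums of them are collapsed using the identity that for every m > 1 the m distinct m-th roots of unity sum to 0, e.g. 1 + exp(2*I*pi/3) + exp(-2*I*pi/3) = 0.)
Dimension check: dim(rho) = sum (mult * dim) = 3*1 + 0*1 + 0*1 + 0*1 + 3*1 + 1*1 + 0*1 = 7 = chi_rho(e) = 7.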